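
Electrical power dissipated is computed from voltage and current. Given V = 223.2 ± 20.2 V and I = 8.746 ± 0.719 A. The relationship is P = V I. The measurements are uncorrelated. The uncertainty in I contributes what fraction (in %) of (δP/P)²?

(δP/P)² = (1·δV/V)² + (1·δI/I)²
  V term: (1×0.0905)² = 0.00819
  I term: (1×0.0822)² = 0.00676
Total = 0.0149. Share from I = 0.00676/0.0149 = 0.452.

45.2%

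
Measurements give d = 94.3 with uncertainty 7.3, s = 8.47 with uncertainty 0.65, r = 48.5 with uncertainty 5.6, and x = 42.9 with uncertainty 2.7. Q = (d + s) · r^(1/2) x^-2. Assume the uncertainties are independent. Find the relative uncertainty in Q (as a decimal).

Let u = d + s = 103. δu = √(δd² + δs²) = √(53.3 + 0.423) = 7.33, so δu/u = 0.0713.
Q is then a monomial in u, r, x:
δQ/Q = √((δu/u)² + (½·δr/r)² + (-2·δx/x)²) = √(0.00509 + 0.00333 + 0.0158) = 0.156

0.156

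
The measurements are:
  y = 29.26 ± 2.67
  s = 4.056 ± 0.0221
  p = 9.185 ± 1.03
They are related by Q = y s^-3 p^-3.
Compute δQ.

0.000197

For a monomial Q ∝ y, s^-3, p^-3, fractional errors add in quadrature:
  (1·δy/y)² = (1×0.0913)² = 0.00833;  (-3·δs/s)² = (-3×0.00545)² = 0.000267;  (-3·δp/p)² = (-3×0.112)² = 0.113
δQ/Q = √(0.122) = 0.349
Q = 0.0005659, so δQ = 0.349 × 0.0005659 = 0.000197.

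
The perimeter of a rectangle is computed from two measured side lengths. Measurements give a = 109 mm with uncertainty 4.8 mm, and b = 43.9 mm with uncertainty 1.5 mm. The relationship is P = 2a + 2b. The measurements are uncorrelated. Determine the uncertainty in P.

10.1 mm

Each term contributes (cᵢ δxᵢ)² to (δP)²:
  (2·δa)² = 92.2;  (2·δb)² = 9.00
δP = √(101) = 10.1 mm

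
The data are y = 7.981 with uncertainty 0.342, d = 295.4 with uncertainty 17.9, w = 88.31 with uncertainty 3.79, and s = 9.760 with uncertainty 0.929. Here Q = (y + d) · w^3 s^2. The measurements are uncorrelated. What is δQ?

Let u = y + d = 303.4. δu = √(δy² + δd²) = √(0.117 + 320) = 17.9, so δu/u = 0.0590.
Q is then a monomial in u, w, s:
δQ/Q = √((δu/u)² + (3·δw/w)² + (2·δs/s)²) = √(0.00348 + 0.0166 + 0.0362) = 0.237
Q = 1.99e+10, so δQ = 0.237 × 1.99e+10 = 4.72e+09.

4.72e+09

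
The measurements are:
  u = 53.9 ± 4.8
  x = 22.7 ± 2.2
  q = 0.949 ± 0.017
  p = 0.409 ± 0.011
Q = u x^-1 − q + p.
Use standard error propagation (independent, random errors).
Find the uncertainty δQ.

0.313

Let w = u·x^-1 = 2.37. δw/w = √((1·δu/u)² + (-1·δx/x)²) = √(0.00793 + 0.00939) = 0.132, so δw = 0.313.
Q = w − q + p: δQ = √(δw² + δq² + δp²) = √(0.0977 + 0.000289 + 0.000121) = 0.313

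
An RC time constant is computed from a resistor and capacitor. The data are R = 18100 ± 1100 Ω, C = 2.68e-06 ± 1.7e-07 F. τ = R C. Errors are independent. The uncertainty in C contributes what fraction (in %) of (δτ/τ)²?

(δτ/τ)² = (1·δR/R)² + (1·δC/C)²
  R term: (1×0.0608)² = 0.00369
  C term: (1×0.0634)² = 0.00402
Total = 0.00772. Share from C = 0.00402/0.00772 = 0.521.

52.1%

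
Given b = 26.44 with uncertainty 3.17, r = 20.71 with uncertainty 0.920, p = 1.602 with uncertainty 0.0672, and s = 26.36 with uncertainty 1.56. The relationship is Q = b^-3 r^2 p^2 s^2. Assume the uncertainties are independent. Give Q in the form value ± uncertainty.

41.38 ± 16.5

Each factor contributes (exponent × relative error)² to (δQ/Q)²:
  (-3·δb/b)² = (-3×0.120)² = 0.129;  (2·δr/r)² = (2×0.0444)² = 0.00789;  (2·δp/p)² = (2×0.0419)² = 0.00704;  (2·δs/s)² = (2×0.0592)² = 0.0140
δQ/Q = √(0.158) = 0.398
Q = 41.38, so δQ = 0.398 × 41.38 = 16.5.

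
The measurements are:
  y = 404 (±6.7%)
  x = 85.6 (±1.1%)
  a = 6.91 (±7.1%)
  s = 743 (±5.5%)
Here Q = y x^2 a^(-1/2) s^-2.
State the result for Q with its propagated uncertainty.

Each factor contributes (exponent × relative error)² to (δQ/Q)²:
  (1·δy/y)² = (1×0.0670)² = 0.00449;  (2·δx/x)² = (2×0.0110)² = 0.000484;  (−½·δa/a)² = (-0.5×0.0710)² = 0.00126;  (-2·δs/s)² = (-2×0.0550)² = 0.0121
δQ/Q = √(0.0183) = 0.135
Q = 2.04, so δQ = 0.135 × 2.04 = 0.276.

2.04 ± 0.276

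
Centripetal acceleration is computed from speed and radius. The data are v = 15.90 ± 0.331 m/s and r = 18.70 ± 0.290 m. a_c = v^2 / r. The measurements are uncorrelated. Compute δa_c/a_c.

Each factor contributes (exponent × relative error)² to (δa_c/a_c)²:
  (2·δv/v)² = (2×0.0208)² = 0.00173;  (-1·δr/r)² = (-1×0.0155)² = 0.000240
δa_c/a_c = √(0.00197) = 0.0444

0.0444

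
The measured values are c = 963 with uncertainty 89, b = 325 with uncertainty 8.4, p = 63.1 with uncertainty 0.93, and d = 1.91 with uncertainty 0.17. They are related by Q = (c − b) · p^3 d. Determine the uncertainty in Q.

5.26e+07

Let u = c − b = 638. δu = √(δc² + δb²) = √(7920 + 70.6) = 89.4, so δu/u = 0.140.
Q is then a monomial in u, p, d:
δQ/Q = √((δu/u)² + (3·δp/p)² + (1·δd/d)²) = √(0.0196 + 0.00196 + 0.00792) = 0.172
Q = 3.06e+08, so δQ = 0.172 × 3.06e+08 = 5.26e+07.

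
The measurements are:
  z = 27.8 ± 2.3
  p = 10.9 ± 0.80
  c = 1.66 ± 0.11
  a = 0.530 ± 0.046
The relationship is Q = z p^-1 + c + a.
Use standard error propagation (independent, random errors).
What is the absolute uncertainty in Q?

0.306

Let w = z·p^-1 = 2.55. δw/w = √((1·δz/z)² + (-1·δp/p)²) = √(0.00684 + 0.00539) = 0.111, so δw = 0.282.
Q = w + c + a: δQ = √(δw² + δc² + δa²) = √(0.0796 + 0.0121 + 0.00212) = 0.306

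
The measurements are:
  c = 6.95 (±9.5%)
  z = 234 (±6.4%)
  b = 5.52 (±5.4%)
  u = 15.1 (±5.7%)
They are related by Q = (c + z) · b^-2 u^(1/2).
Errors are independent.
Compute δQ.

3.93

Let w = c + z = 241. δw = √(δc² + δz²) = √(0.436 + 224) = 15.0, so δw/w = 0.0622.
Q is then a monomial in w, b, u:
δQ/Q = √((δw/w)² + (-2·δb/b)² + (½·δu/u)²) = √(0.00387 + 0.0117 + 0.000812) = 0.128
Q = 30.7, so δQ = 0.128 × 30.7 = 3.93.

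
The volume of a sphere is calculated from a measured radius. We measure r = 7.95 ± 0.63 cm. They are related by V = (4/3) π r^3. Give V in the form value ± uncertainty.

2100 ± 500 cm^3

Since V is a product/quotient, work with relative uncertainties:
  (3·δr/r)² = (3×0.0792)² = 0.0565
δV/V = √(0.0565) = 0.238
V = 2100 cm^3, so δV = 0.238 × 2100 = 500 cm^3.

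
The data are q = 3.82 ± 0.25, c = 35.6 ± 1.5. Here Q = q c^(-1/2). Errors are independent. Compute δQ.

0.0440

Products/powers → add relative errors in quadrature, weighted by exponent:
  (1·δq/q)² = (1×0.0654)² = 0.00428;  (−½·δc/c)² = (-0.5×0.0421)² = 0.000444
δQ/Q = √(0.00473) = 0.0688
Q = 0.640, so δQ = 0.0688 × 0.640 = 0.0440.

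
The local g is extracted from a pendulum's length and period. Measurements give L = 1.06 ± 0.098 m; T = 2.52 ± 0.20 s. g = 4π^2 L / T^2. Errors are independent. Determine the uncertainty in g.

For a monomial g ∝ L, T^-2, fractional errors add in quadrature:
  (1·δL/L)² = (1×0.0925)² = 0.00855;  (-2·δT/T)² = (-2×0.0794)² = 0.0252
δg/g = √(0.0337) = 0.184
g = 6.59 m/s^2, so δg = 0.184 × 6.59 = 1.21 m/s^2.

1.21 m/s^2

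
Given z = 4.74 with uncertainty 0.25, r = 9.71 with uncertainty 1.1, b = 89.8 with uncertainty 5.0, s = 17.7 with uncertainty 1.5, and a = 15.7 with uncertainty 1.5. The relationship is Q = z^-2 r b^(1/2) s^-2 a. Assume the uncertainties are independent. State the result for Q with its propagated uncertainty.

Relative error in a monomial: (δQ/Q)² = Σ (nᵢ · δxᵢ/xᵢ)².
  (-2·δz/z)² = (-2×0.0527)² = 0.0111;  (1·δr/r)² = (1×0.113)² = 0.0128;  (½·δb/b)² = (0.5×0.0557)² = 0.000775;  (-2·δs/s)² = (-2×0.0847)² = 0.0287;  (1·δa/a)² = (1×0.0955)² = 0.00913
δQ/Q = √(0.0626) = 0.250
Q = 0.205, so δQ = 0.250 × 0.205 = 0.0513.

0.205 ± 0.0513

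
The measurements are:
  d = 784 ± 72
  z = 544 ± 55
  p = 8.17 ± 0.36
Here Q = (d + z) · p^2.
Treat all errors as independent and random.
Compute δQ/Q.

Let u = d + z = 1330. δu = √(δd² + δz²) = √(5180 + 3020) = 90.6, so δu/u = 0.0682.
Q is then a monomial in u, p:
δQ/Q = √((δu/u)² + (2·δp/p)²) = √(0.00465 + 0.00777) = 0.111

0.111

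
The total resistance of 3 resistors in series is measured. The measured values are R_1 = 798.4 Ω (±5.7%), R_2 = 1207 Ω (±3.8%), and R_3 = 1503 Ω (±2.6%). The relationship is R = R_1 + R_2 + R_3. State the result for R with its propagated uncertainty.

3508 ± 75.5 Ω

Sums and differences: (δR)² = Σ (cᵢ δxᵢ)².
  (δR_1)² = 2070;  (δR_2)² = 2100;  (δR_3)² = 1530
δR = √(5700) = 75.5 Ω
R = 3508 Ω.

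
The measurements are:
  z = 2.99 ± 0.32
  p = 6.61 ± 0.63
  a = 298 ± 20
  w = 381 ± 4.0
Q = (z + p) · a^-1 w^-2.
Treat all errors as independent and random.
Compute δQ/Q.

0.102

Let u = z + p = 9.60. δu = √(δz² + δp²) = √(0.102 + 0.397) = 0.707, so δu/u = 0.0736.
Q is then a monomial in u, a, w:
δQ/Q = √((δu/u)² + (-1·δa/a)² + (-2·δw/w)²) = √(0.00542 + 0.00450 + 0.000441) = 0.102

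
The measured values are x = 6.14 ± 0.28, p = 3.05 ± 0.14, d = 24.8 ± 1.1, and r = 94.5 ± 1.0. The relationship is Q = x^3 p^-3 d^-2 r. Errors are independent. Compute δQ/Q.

0.214

For a monomial Q ∝ x^3, p^-3, d^-2, r, fractional errors add in quadrature:
  (3·δx/x)² = (3×0.0456)² = 0.0187;  (-3·δp/p)² = (-3×0.0459)² = 0.0190;  (-2·δd/d)² = (-2×0.0444)² = 0.00787;  (1·δr/r)² = (1×0.0106)² = 0.000112
δQ/Q = √(0.0457) = 0.214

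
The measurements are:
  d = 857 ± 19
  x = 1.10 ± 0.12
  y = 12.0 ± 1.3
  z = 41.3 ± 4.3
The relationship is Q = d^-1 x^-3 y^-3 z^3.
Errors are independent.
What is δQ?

0.0199

Products/powers → add relative errors in quadrature, weighted by exponent:
  (-1·δd/d)² = (-1×0.0222)² = 0.000492;  (-3·δx/x)² = (-3×0.109)² = 0.107;  (-3·δy/y)² = (-3×0.108)² = 0.106;  (3·δz/z)² = (3×0.104)² = 0.0976
δQ/Q = √(0.311) = 0.557
Q = 0.0357, so δQ = 0.557 × 0.0357 = 0.0199.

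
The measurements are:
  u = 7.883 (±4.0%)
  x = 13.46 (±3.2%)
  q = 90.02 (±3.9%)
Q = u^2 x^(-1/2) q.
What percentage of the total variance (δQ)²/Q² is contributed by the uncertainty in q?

18.6%

(δQ/Q)² = (2·δu/u)² + (−½·δx/x)² + (1·δq/q)²
  u term: (2×0.0400)² = 0.00640
  x term: (-0.5×0.0320)² = 0.000256
  q term: (1×0.0390)² = 0.00152
Total = 0.00818. Share from q = 0.00152/0.00818 = 0.186.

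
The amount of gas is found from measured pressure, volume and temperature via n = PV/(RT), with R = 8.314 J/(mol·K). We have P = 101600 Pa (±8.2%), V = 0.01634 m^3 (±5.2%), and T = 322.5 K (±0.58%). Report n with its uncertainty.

0.6192 ± 0.0602 mol

Products/powers → add relative errors in quadrature, weighted by exponent:
  (1·δP/P)² = (1×0.0820)² = 0.00672;  (1·δV/V)² = (1×0.0520)² = 0.00270;  (-1·δT/T)² = (-1×0.00580)² = 3.36e-05
δn/n = √(0.00946) = 0.0973
n = 0.6192 mol, so δn = 0.0973 × 0.6192 = 0.0602 mol.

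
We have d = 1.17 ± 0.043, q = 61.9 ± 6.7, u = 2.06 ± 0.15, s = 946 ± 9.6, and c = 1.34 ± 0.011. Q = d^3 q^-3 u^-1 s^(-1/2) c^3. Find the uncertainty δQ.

Q is a product of powers, so relative uncertainties combine in quadrature:
  (3·δd/d)² = (3×0.0368)² = 0.0122;  (-3·δq/q)² = (-3×0.108)² = 0.105;  (-1·δu/u)² = (-1×0.0728)² = 0.00530;  (−½·δs/s)² = (-0.5×0.0101)² = 2.57e-05;  (3·δc/c)² = (3×0.00821)² = 0.000606
δQ/Q = √(0.124) = 0.351
Q = 2.56e-07, so δQ = 0.351 × 2.56e-07 = 9.01e-08.

9.01e-08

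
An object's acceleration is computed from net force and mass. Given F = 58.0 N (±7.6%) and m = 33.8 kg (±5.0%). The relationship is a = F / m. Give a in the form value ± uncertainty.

1.72 ± 0.156 m/s^2

Each factor contributes (exponent × relative error)² to (δa/a)²:
  (1·δF/F)² = (1×0.0760)² = 0.00578;  (-1·δm/m)² = (-1×0.0500)² = 0.00250
δa/a = √(0.00828) = 0.0910
a = 1.72 m/s^2, so δa = 0.0910 × 1.72 = 0.156 m/s^2.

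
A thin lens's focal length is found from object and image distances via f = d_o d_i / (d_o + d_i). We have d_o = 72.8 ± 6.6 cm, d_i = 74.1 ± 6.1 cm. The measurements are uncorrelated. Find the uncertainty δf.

∂f/∂d_o = (d_i/(d_o+d_i))² = 0.254;  ∂f/∂d_i = (d_o/(d_o+d_i))² = 0.246
δf = √((∂f/∂d_o · δd_o)² + (∂f/∂d_i · δd_i)²) = √(2.82 + 2.24) = 2.25 cm

2.25 cm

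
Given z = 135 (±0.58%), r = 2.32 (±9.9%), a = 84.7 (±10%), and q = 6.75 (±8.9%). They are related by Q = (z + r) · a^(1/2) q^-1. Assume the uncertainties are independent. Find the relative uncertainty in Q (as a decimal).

Let u = z + r = 137. δu = √(δz² + δr²) = √(0.613 + 0.0528) = 0.816, so δu/u = 0.00594.
Q is then a monomial in u, a, q:
δQ/Q = √((δu/u)² + (½·δa/a)² + (-1·δq/q)²) = √(3.53e-05 + 0.00250 + 0.00792) = 0.102

0.102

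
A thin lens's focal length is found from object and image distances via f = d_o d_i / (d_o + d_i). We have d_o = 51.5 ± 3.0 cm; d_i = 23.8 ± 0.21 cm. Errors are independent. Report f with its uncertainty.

16.3 ± 0.315 cm

∂f/∂d_o = (d_i/(d_o+d_i))² = 0.0999;  ∂f/∂d_i = (d_o/(d_o+d_i))² = 0.468
δf = √((∂f/∂d_o · δd_o)² + (∂f/∂d_i · δd_i)²) = √(0.0898 + 0.00965) = 0.315 cm
f = 16.3 cm.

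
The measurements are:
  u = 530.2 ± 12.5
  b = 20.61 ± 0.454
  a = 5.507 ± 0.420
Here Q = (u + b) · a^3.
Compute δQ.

21200

Let w = u + b = 550.8. δw = √(δu² + δb²) = √(156 + 0.206) = 12.5, so δw/w = 0.0227.
Q is then a monomial in w, a:
δQ/Q = √((δw/w)² + (3·δa/a)²) = √(0.000516 + 0.0523) = 0.230
Q = 91990, so δQ = 0.230 × 91990 = 21200.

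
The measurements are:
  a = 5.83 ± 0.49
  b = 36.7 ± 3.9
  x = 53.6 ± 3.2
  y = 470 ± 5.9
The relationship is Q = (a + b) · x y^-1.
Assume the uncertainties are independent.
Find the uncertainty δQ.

0.537

Let u = a + b = 42.5. δu = √(δa² + δb²) = √(0.240 + 15.2) = 3.93, so δu/u = 0.0924.
Q is then a monomial in u, x, y:
δQ/Q = √((δu/u)² + (1·δx/x)² + (-1·δy/y)²) = √(0.00854 + 0.00356 + 0.000158) = 0.111
Q = 4.85, so δQ = 0.111 × 4.85 = 0.537.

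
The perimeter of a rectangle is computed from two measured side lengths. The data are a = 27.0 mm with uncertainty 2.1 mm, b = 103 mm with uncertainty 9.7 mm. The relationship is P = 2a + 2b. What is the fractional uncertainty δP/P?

0.0763

Each term contributes (cᵢ δxᵢ)² to (δP)²:
  (2·δa)² = 17.6;  (2·δb)² = 376
δP = √(394) = 19.8 mm
P = 260 mm, so δP/P = 19.8/260 = 0.0763.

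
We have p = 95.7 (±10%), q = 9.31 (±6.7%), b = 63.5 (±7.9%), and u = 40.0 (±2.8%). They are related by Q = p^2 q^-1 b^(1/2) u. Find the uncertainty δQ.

Each factor contributes (exponent × relative error)² to (δQ/Q)²:
  (2·δp/p)² = (2×0.100)² = 0.0400;  (-1·δq/q)² = (-1×0.0670)² = 0.00449;  (½·δb/b)² = (0.5×0.0790)² = 0.00156;  (1·δu/u)² = (1×0.0280)² = 0.000784
δQ/Q = √(0.0468) = 0.216
Q = 3.14e+05, so δQ = 0.216 × 3.14e+05 = 67900.

67900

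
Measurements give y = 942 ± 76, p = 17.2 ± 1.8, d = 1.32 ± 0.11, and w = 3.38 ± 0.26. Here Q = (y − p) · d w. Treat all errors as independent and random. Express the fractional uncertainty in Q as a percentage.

14.0%

Let u = y − p = 925. δu = √(δy² + δp²) = √(5780 + 3.24) = 76.0, so δu/u = 0.0822.
Q is then a monomial in u, d, w:
δQ/Q = √((δu/u)² + (1·δd/d)² + (1·δw/w)²) = √(0.00676 + 0.00694 + 0.00592) = 0.140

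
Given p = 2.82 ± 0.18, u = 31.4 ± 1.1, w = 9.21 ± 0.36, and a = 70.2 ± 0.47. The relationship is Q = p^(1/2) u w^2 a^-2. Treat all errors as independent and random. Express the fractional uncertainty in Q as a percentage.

Relative error in a monomial: (δQ/Q)² = Σ (nᵢ · δxᵢ/xᵢ)².
  (½·δp/p)² = (0.5×0.0638)² = 0.00102;  (1·δu/u)² = (1×0.0350)² = 0.00123;  (2·δw/w)² = (2×0.0391)² = 0.00611;  (-2·δa/a)² = (-2×0.00670)² = 0.000179
δQ/Q = √(0.00854) = 0.0924

9.24%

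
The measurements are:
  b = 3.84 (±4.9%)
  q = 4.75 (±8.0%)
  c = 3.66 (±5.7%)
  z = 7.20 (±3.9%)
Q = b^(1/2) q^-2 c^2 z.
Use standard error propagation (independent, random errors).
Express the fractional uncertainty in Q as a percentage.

20.2%

Relative error in a monomial: (δQ/Q)² = Σ (nᵢ · δxᵢ/xᵢ)².
  (½·δb/b)² = (0.5×0.0490)² = 0.000600;  (-2·δq/q)² = (-2×0.0800)² = 0.0256;  (2·δc/c)² = (2×0.0570)² = 0.0130;  (1·δz/z)² = (1×0.0390)² = 0.00152
δQ/Q = √(0.0407) = 0.202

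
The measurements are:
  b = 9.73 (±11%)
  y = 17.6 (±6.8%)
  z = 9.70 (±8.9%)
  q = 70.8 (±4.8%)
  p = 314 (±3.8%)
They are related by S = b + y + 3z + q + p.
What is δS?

Sums and differences: (δS)² = Σ (cᵢ δxᵢ)².
  (δb)² = 1.15;  (δy)² = 1.43;  (3·δz)² = 6.71;  (δq)² = 11.5;  (δp)² = 142
δS = √(163) = 12.8

12.8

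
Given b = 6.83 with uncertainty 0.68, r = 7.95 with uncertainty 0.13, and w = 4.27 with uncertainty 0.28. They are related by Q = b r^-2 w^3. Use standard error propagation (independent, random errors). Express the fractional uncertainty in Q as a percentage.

For a monomial Q ∝ b, r^-2, w^3, fractional errors add in quadrature:
  (1·δb/b)² = (1×0.0996)² = 0.00991;  (-2·δr/r)² = (-2×0.0164)² = 0.00107;  (3·δw/w)² = (3×0.0656)² = 0.0387
δQ/Q = √(0.0497) = 0.223

22.3%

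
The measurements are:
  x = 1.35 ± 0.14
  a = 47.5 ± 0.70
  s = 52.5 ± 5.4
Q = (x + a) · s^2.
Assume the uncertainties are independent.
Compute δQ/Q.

Let u = x + a = 48.9. δu = √(δx² + δa²) = √(0.0196 + 0.490) = 0.714, so δu/u = 0.0146.
Q is then a monomial in u, s:
δQ/Q = √((δu/u)² + (2·δs/s)²) = √(0.000214 + 0.0423) = 0.206

0.206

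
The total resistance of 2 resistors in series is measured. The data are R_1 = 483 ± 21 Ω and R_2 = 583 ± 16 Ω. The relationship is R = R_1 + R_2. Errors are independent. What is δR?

26.4 Ω

R is a linear combination, so absolute uncertainties add in quadrature:
  (δR_1)² = 441;  (δR_2)² = 256
δR = √(697) = 26.4 Ω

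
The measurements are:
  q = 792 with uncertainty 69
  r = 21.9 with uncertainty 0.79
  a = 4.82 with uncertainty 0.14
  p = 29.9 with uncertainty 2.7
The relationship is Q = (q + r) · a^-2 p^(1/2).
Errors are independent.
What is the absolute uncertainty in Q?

21.5

Let u = q + r = 814. δu = √(δq² + δr²) = √(4760 + 0.624) = 69.0, so δu/u = 0.0848.
Q is then a monomial in u, a, p:
δQ/Q = √((δu/u)² + (-2·δa/a)² + (½·δp/p)²) = √(0.00719 + 0.00337 + 0.00204) = 0.112
Q = 192, so δQ = 0.112 × 192 = 21.5.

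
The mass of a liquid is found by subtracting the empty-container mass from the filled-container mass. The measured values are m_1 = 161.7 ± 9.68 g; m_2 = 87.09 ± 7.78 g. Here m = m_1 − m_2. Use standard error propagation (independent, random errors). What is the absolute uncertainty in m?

12.4 g

Each term contributes (cᵢ δxᵢ)² to (δm)²:
  (δm_1)² = 93.7;  (δm_2)² = 60.5
δm = √(154) = 12.4 g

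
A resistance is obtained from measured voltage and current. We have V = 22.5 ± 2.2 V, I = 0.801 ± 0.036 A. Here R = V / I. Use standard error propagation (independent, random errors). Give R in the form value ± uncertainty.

28.1 ± 3.02 Ω

For a monomial R ∝ V, I^-1, fractional errors add in quadrature:
  (1·δV/V)² = (1×0.0978)² = 0.00956;  (-1·δI/I)² = (-1×0.0449)² = 0.00202
δR/R = √(0.0116) = 0.108
R = 28.1 Ω, so δR = 0.108 × 28.1 = 3.02 Ω.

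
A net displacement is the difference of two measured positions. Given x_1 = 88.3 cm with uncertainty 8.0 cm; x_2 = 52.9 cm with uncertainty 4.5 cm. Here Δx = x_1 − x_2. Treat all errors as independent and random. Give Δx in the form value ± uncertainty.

For a sum/difference, combine absolute errors in quadrature:
  (δx_1)² = 64.0;  (δx_2)² = 20.2
δΔx = √(84.2) = 9.18 cm
Δx = 35.4 cm.

35.4 ± 9.18 cm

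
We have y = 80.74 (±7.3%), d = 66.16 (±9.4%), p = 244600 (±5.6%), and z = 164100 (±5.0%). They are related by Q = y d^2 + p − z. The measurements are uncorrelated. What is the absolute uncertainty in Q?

73000

Let w = y·d^2 = 353400. δw/w = √((1·δy/y)² + (2·δd/d)²) = √(0.00533 + 0.0353) = 0.202, so δw = 71300.
Q = w + p − z: δQ = √(δw² + δp² + δz²) = √(5.08e+09 + 1.88e+08 + 6.73e+07) = 73000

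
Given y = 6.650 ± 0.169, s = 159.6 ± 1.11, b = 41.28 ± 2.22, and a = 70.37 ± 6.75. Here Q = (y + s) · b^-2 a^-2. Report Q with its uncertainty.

Let u = y + s = 166.2. δu = √(δy² + δs²) = √(0.0286 + 1.23) = 1.12, so δu/u = 0.00675.
Q is then a monomial in u, b, a:
δQ/Q = √((δu/u)² + (-2·δb/b)² + (-2·δa/a)²) = √(4.56e-05 + 0.0116 + 0.0368) = 0.220
Q = 1.97e-05, so δQ = 0.220 × 1.97e-05 = 4.34e-06.

(1.970 ± 0.434) × 10^-5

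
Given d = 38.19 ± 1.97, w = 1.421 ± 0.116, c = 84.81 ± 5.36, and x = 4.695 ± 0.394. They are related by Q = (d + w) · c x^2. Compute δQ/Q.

0.186

Let u = d + w = 39.61. δu = √(δd² + δw²) = √(3.88 + 0.0135) = 1.97, so δu/u = 0.0498.
Q is then a monomial in u, c, x:
δQ/Q = √((δu/u)² + (1·δc/c)² + (2·δx/x)²) = √(0.00248 + 0.00399 + 0.0282) = 0.186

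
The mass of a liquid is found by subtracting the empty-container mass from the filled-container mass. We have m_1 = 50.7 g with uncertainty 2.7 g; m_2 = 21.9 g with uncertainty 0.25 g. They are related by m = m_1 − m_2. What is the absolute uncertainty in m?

For a sum/difference, combine absolute errors in quadrature:
  (δm_1)² = 7.29;  (δm_2)² = 0.0625
δm = √(7.35) = 2.71 g

2.71 g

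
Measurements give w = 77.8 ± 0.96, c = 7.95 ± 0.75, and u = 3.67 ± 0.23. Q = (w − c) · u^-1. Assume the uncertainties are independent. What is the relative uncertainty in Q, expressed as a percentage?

Let h = w − c = 69.8. δh = √(δw² + δc²) = √(0.922 + 0.562) = 1.22, so δh/h = 0.0174.
Q is then a monomial in h, u:
δQ/Q = √((δh/h)² + (-1·δu/u)²) = √(0.000304 + 0.00393) = 0.0651

6.51%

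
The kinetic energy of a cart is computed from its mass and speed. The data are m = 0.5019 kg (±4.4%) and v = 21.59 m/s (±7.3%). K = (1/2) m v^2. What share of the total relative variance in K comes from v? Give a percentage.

(δK/K)² = (1·δm/m)² + (2·δv/v)²
  m term: (1×0.0440)² = 0.00194
  v term: (2×0.0730)² = 0.0213
Total = 0.0233. Share from v = 0.0213/0.0233 = 0.917.

91.7%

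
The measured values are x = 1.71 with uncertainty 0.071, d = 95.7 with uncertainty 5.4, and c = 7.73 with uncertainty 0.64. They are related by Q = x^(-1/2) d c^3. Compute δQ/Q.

0.256

For a monomial Q ∝ x^(-1/2), d, c^3, fractional errors add in quadrature:
  (−½·δx/x)² = (-0.5×0.0415)² = 0.000431;  (1·δd/d)² = (1×0.0564)² = 0.00318;  (3·δc/c)² = (3×0.0828)² = 0.0617
δQ/Q = √(0.0653) = 0.256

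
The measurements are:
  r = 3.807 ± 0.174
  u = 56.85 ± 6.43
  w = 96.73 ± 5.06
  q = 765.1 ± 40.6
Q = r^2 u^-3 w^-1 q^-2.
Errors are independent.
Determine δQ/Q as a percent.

37.1%

Each factor contributes (exponent × relative error)² to (δQ/Q)²:
  (2·δr/r)² = (2×0.0457)² = 0.00836;  (-3·δu/u)² = (-3×0.113)² = 0.115;  (-1·δw/w)² = (-1×0.0523)² = 0.00274;  (-2·δq/q)² = (-2×0.0531)² = 0.0113
δQ/Q = √(0.137) = 0.371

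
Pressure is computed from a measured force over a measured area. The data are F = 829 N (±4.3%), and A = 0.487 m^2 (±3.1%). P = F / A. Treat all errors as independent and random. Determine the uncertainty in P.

90.2 Pa

Since P is a product/quotient, work with relative uncertainties:
  (1·δF/F)² = (1×0.0430)² = 0.00185;  (-1·δA/A)² = (-1×0.0310)² = 0.000961
δP/P = √(0.00281) = 0.0530
P = 1700 Pa, so δP = 0.0530 × 1700 = 90.2 Pa.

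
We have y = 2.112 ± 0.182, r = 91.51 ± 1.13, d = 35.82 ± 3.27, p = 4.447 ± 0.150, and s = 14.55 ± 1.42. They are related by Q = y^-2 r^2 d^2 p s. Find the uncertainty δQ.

Relative error in a monomial: (δQ/Q)² = Σ (nᵢ · δxᵢ/xᵢ)².
  (-2·δy/y)² = (-2×0.0862)² = 0.0297;  (2·δr/r)² = (2×0.0123)² = 0.000610;  (2·δd/d)² = (2×0.0913)² = 0.0333;  (1·δp/p)² = (1×0.0337)² = 0.00114;  (1·δs/s)² = (1×0.0976)² = 0.00952
δQ/Q = √(0.0743) = 0.273
Q = 1.559e+08, so δQ = 0.273 × 1.559e+08 = 4.25e+07.

4.25e+07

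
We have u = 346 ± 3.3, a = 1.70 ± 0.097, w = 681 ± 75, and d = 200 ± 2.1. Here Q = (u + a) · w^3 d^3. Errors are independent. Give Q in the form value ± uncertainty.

(8.78 ± 2.92) × 10^17

Let h = u + a = 348. δh = √(δu² + δa²) = √(10.9 + 0.00941) = 3.30, so δh/h = 0.00950.
Q is then a monomial in h, w, d:
δQ/Q = √((δh/h)² + (3·δw/w)² + (3·δd/d)²) = √(9.02e-05 + 0.109 + 0.000992) = 0.332
Q = 8.78e+17, so δQ = 0.332 × 8.78e+17 = 2.92e+17.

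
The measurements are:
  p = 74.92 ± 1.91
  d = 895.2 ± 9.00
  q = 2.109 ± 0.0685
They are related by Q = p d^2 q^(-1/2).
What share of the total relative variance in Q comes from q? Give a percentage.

20.0%

(δQ/Q)² = (1·δp/p)² + (2·δd/d)² + (−½·δq/q)²
  p term: (1×0.0255)² = 0.000650
  d term: (2×0.0101)² = 0.000404
  q term: (-0.5×0.0325)² = 0.000264
Total = 0.00132. Share from q = 0.000264/0.00132 = 0.200.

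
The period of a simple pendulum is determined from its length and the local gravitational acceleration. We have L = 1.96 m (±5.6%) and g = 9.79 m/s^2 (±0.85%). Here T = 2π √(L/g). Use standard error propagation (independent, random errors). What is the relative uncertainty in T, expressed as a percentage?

2.83%

Products/powers → add relative errors in quadrature, weighted by exponent:
  (½·δL/L)² = (0.5×0.0560)² = 0.000784;  (−½·δg/g)² = (-0.5×0.00850)² = 1.81e-05
δT/T = √(0.000802) = 0.0283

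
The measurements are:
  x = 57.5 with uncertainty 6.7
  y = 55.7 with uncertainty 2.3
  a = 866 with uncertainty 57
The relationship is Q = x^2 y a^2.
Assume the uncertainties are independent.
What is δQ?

Q is a product of powers, so relative uncertainties combine in quadrature:
  (2·δx/x)² = (2×0.117)² = 0.0543;  (1·δy/y)² = (1×0.0413)² = 0.00171;  (2·δa/a)² = (2×0.0658)² = 0.0173
δQ/Q = √(0.0733) = 0.271
Q = 1.38e+11, so δQ = 0.271 × 1.38e+11 = 3.74e+10.

3.74e+10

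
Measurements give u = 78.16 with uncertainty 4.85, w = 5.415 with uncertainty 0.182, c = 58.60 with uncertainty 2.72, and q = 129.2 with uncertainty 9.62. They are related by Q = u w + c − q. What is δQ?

Let p = u·w = 423.2. δp/p = √((1·δu/u)² + (1·δw/w)²) = √(0.00385 + 0.00113) = 0.0706, so δp = 29.9.
Q = p + c − q: δQ = √(δp² + δc² + δq²) = √(892 + 7.40 + 92.5) = 31.5

31.5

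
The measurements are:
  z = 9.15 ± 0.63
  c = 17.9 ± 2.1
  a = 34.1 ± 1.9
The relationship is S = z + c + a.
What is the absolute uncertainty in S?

For a sum/difference, combine absolute errors in quadrature:
  (δz)² = 0.397;  (δc)² = 4.41;  (δa)² = 3.61
δS = √(8.42) = 2.90

2.90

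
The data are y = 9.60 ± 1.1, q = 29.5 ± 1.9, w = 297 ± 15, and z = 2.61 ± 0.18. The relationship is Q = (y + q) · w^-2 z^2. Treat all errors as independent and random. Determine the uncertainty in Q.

Let u = y + q = 39.1. δu = √(δy² + δq²) = √(1.21 + 3.61) = 2.20, so δu/u = 0.0561.
Q is then a monomial in u, w, z:
δQ/Q = √((δu/u)² + (-2·δw/w)² + (2·δz/z)²) = √(0.00315 + 0.0102 + 0.0190) = 0.180
Q = 0.00302, so δQ = 0.180 × 0.00302 = 0.000543.

0.000543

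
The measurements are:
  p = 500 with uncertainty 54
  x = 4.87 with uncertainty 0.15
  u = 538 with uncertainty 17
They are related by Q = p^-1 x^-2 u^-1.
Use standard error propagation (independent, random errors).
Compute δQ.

2.01e-08

Products/powers → add relative errors in quadrature, weighted by exponent:
  (-1·δp/p)² = (-1×0.108)² = 0.0117;  (-2·δx/x)² = (-2×0.0308)² = 0.00379;  (-1·δu/u)² = (-1×0.0316)² = 0.000998
δQ/Q = √(0.0165) = 0.128
Q = 1.57e-07, so δQ = 0.128 × 1.57e-07 = 2.01e-08.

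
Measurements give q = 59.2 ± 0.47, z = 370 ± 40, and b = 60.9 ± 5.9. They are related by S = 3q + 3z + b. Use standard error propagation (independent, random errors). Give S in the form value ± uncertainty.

1350 ± 120

Each term contributes (cᵢ δxᵢ)² to (δS)²:
  (3·δq)² = 1.99;  (3·δz)² = 14400;  (δb)² = 34.8
δS = √(14400) = 120
S = 1350.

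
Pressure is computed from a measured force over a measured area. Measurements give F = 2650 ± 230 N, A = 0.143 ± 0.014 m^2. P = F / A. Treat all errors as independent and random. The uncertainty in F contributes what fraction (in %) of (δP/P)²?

44.0%

(δP/P)² = (1·δF/F)² + (-1·δA/A)²
  F term: (1×0.0868)² = 0.00753
  A term: (-1×0.0979)² = 0.00958
Total = 0.0171. Share from F = 0.00753/0.0171 = 0.440.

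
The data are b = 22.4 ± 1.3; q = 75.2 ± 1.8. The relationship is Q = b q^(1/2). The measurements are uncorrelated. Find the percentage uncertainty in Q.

Q is a product of powers, so relative uncertainties combine in quadrature:
  (1·δb/b)² = (1×0.0580)² = 0.00337;  (½·δq/q)² = (0.5×0.0239)² = 0.000143
δQ/Q = √(0.00351) = 0.0593

5.93%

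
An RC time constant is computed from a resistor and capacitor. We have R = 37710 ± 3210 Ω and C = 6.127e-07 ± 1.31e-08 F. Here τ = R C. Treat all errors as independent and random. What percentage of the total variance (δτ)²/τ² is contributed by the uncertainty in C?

(δτ/τ)² = (1·δR/R)² + (1·δC/C)²
  R term: (1×0.0851)² = 0.00725
  C term: (1×0.0214)² = 0.000457
Total = 0.00770. Share from C = 0.000457/0.00770 = 0.0593.

5.93%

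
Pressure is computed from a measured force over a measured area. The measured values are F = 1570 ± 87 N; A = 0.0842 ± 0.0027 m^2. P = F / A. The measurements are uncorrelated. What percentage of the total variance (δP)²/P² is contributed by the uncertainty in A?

(δP/P)² = (1·δF/F)² + (-1·δA/A)²
  F term: (1×0.0554)² = 0.00307
  A term: (-1×0.0321)² = 0.00103
Total = 0.00410. Share from A = 0.00103/0.00410 = 0.251.

25.1%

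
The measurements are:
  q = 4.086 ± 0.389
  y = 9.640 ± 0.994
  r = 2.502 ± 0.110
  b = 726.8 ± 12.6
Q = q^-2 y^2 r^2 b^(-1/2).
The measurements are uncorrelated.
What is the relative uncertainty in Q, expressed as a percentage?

Q is a product of powers, so relative uncertainties combine in quadrature:
  (-2·δq/q)² = (-2×0.0952)² = 0.0363;  (2·δy/y)² = (2×0.103)² = 0.0425;  (2·δr/r)² = (2×0.0440)² = 0.00773;  (−½·δb/b)² = (-0.5×0.0173)² = 7.51e-05
δQ/Q = √(0.0866) = 0.294

29.4%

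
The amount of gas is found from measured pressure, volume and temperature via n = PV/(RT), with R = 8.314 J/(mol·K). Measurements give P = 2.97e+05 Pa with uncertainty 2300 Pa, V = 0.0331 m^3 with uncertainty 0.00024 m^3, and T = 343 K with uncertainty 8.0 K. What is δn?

0.0883 mol

Relative error in a monomial: (δn/n)² = Σ (nᵢ · δxᵢ/xᵢ)².
  (1·δP/P)² = (1×0.00774)² = 6e-05;  (1·δV/V)² = (1×0.00725)² = 5.26e-05;  (-1·δT/T)² = (-1×0.0233)² = 0.000544
δn/n = √(0.000657) = 0.0256
n = 3.45 mol, so δn = 0.0256 × 3.45 = 0.0883 mol.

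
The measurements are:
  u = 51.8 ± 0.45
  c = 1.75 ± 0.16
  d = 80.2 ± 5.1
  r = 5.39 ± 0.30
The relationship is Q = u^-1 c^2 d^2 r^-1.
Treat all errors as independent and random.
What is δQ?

16.2

Since Q is a product/quotient, work with relative uncertainties:
  (-1·δu/u)² = (-1×0.00869)² = 7.55e-05;  (2·δc/c)² = (2×0.0914)² = 0.0334;  (2·δd/d)² = (2×0.0636)² = 0.0162;  (-1·δr/r)² = (-1×0.0557)² = 0.00310
δQ/Q = √(0.0528) = 0.230
Q = 70.6, so δQ = 0.230 × 70.6 = 16.2.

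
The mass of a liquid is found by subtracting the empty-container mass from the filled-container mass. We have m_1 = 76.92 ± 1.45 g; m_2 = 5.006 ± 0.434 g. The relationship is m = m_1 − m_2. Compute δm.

1.51 g

Each term contributes (cᵢ δxᵢ)² to (δm)²:
  (δm_1)² = 2.10;  (δm_2)² = 0.188
δm = √(2.29) = 1.51 g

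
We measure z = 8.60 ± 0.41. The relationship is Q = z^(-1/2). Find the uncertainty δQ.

0.00813

Q ∝ z^(-1/2), so δQ/Q = |−½| · δz/z = 0.5 × 0.0477 = 0.0238.
Q = 0.341, so δQ = 0.0238 × 0.341 = 0.00813.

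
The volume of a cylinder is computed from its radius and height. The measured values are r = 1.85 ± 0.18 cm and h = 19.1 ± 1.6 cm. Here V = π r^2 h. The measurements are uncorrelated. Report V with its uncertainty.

V is a product of powers, so relative uncertainties combine in quadrature:
  (2·δr/r)² = (2×0.0973)² = 0.0379;  (1·δh/h)² = (1×0.0838)² = 0.00702
δV/V = √(0.0449) = 0.212
V = 205 cm^3, so δV = 0.212 × 205 = 43.5 cm^3.

205 ± 43.5 cm^3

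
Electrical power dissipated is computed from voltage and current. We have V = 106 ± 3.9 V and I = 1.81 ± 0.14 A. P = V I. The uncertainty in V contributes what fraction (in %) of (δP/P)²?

(δP/P)² = (1·δV/V)² + (1·δI/I)²
  V term: (1×0.0368)² = 0.00135
  I term: (1×0.0773)² = 0.00598
Total = 0.00734. Share from V = 0.00135/0.00734 = 0.185.

18.5%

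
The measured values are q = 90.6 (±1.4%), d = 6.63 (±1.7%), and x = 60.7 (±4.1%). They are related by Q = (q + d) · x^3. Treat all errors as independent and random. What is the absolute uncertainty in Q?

Let u = q + d = 97.2. δu = √(δq² + δd²) = √(1.61 + 0.0127) = 1.27, so δu/u = 0.0131.
Q is then a monomial in u, x:
δQ/Q = √((δu/u)² + (3·δx/x)²) = √(0.000172 + 0.0151) = 0.124
Q = 2.17e+07, so δQ = 0.124 × 2.17e+07 = 2.69e+06.

2.69e+06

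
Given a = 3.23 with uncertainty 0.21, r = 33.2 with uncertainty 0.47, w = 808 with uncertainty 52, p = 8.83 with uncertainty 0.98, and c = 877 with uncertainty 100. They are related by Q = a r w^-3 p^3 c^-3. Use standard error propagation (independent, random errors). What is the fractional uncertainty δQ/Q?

0.519

Each factor contributes (exponent × relative error)² to (δQ/Q)²:
  (1·δa/a)² = (1×0.0650)² = 0.00423;  (1·δr/r)² = (1×0.0142)² = 0.000200;  (-3·δw/w)² = (-3×0.0644)² = 0.0373;  (3·δp/p)² = (3×0.111)² = 0.111;  (-3·δc/c)² = (-3×0.114)² = 0.117
δQ/Q = √(0.270) = 0.519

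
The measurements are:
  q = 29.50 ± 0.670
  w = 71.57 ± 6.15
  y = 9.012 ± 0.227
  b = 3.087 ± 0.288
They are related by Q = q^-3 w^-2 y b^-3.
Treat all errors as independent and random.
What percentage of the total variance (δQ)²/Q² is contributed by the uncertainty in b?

69.2%

(δQ/Q)² = (-3·δq/q)² + (-2·δw/w)² + (1·δy/y)² + (-3·δb/b)²
  q term: (-3×0.0227)² = 0.00464
  w term: (-2×0.0859)² = 0.0295
  y term: (1×0.0252)² = 0.000634
  b term: (-3×0.0933)² = 0.0783
Total = 0.113. Share from b = 0.0783/0.113 = 0.692.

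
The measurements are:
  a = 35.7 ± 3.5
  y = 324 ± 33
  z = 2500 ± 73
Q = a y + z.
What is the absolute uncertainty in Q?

Let p = a·y = 11600. δp/p = √((1·δa/a)² + (1·δy/y)²) = √(0.00961 + 0.0104) = 0.141, so δp = 1640.
Q = p + z: δQ = √(δp² + δz²) = √(2.67e+06 + 5330) = 1640

1640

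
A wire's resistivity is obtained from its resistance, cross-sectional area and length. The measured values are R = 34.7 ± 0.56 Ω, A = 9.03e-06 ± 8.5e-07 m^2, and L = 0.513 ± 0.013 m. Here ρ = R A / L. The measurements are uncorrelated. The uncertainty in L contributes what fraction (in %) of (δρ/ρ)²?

(δρ/ρ)² = (1·δR/R)² + (1·δA/A)² + (-1·δL/L)²
  R term: (1×0.0161)² = 0.000260
  A term: (1×0.0941)² = 0.00886
  L term: (-1×0.0253)² = 0.000642
Total = 0.00976. Share from L = 0.000642/0.00976 = 0.0658.

6.58%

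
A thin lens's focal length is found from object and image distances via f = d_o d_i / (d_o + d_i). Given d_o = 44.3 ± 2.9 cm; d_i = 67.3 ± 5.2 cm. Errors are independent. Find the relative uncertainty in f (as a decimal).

∂f/∂d_o = (d_i/(d_o+d_i))² = 0.364;  ∂f/∂d_i = (d_o/(d_o+d_i))² = 0.158
δf = √((∂f/∂d_o · δd_o)² + (∂f/∂d_i · δd_i)²) = √(1.11 + 0.671) = 1.34 cm
f = 26.7 cm, so δf/f = 1.34/26.7 = 0.0500.

0.0500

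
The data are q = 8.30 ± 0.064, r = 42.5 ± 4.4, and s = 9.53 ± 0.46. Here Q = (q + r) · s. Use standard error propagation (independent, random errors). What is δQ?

Let u = q + r = 50.8. δu = √(δq² + δr²) = √(0.00410 + 19.4) = 4.40, so δu/u = 0.0866.
Q is then a monomial in u, s:
δQ/Q = √((δu/u)² + (1·δs/s)²) = √(0.00750 + 0.00233) = 0.0992
Q = 484, so δQ = 0.0992 × 484 = 48.0.

48.0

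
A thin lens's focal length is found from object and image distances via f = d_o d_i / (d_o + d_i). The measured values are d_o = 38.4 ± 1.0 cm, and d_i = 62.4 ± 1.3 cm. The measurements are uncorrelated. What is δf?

0.427 cm

∂f/∂d_o = (d_i/(d_o+d_i))² = 0.383;  ∂f/∂d_i = (d_o/(d_o+d_i))² = 0.145
δf = √((∂f/∂d_o · δd_o)² + (∂f/∂d_i · δd_i)²) = √(0.147 + 0.0356) = 0.427 cm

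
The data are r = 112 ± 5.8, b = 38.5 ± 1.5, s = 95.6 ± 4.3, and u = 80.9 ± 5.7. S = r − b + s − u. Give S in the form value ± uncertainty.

S is a linear combination, so absolute uncertainties add in quadrature:
  (δr)² = 33.6;  (δb)² = 2.25;  (δs)² = 18.5;  (δu)² = 32.5
δS = √(86.9) = 9.32
S = 88.2.

88.2 ± 9.32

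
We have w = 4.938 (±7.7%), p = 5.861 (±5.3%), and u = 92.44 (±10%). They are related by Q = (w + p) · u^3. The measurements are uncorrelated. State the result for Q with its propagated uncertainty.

(8.530 ± 2.59) × 10^6

Let h = w + p = 10.80. δh = √(δw² + δp²) = √(0.145 + 0.0965) = 0.491, so δh/h = 0.0455.
Q is then a monomial in h, u:
δQ/Q = √((δh/h)² + (3·δu/u)²) = √(0.00207 + 0.0900) = 0.303
Q = 8.53e+06, so δQ = 0.303 × 8.53e+06 = 2.59e+06.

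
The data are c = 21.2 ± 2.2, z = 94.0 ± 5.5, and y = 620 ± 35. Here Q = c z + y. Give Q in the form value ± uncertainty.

Let p = c·z = 1990. δp/p = √((1·δc/c)² + (1·δz/z)²) = √(0.0108 + 0.00342) = 0.119, so δp = 237.
Q = p + y: δQ = √(δp² + δy²) = √(56400 + 1220) = 240
Q = 2610.

2610 ± 240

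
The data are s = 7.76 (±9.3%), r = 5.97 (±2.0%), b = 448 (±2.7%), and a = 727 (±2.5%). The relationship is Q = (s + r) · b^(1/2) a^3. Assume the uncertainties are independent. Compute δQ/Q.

0.0930

Let u = s + r = 13.7. δu = √(δs² + δr²) = √(0.521 + 0.0143) = 0.731, so δu/u = 0.0533.
Q is then a monomial in u, b, a:
δQ/Q = √((δu/u)² + (½·δb/b)² + (3·δa/a)²) = √(0.00284 + 0.000182 + 0.00563) = 0.0930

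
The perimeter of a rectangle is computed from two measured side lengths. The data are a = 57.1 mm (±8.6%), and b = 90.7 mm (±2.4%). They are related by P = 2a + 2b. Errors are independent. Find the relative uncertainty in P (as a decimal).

Absolute uncertainties add in quadrature for a linear combination:
  (2·δa)² = 96.5;  (2·δb)² = 19.0
δP = √(115) = 10.7 mm
P = 296 mm, so δP/P = 10.7/296 = 0.0363.

0.0363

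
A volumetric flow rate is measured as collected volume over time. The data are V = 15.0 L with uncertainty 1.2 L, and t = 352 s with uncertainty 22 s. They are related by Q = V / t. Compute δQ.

Relative error in a monomial: (δQ/Q)² = Σ (nᵢ · δxᵢ/xᵢ)².
  (1·δV/V)² = (1×0.0800)² = 0.00640;  (-1·δt/t)² = (-1×0.0625)² = 0.00391
δQ/Q = √(0.0103) = 0.102
Q = 0.0426 L/s, so δQ = 0.102 × 0.0426 = 0.00433 L/s.

0.00433 L/s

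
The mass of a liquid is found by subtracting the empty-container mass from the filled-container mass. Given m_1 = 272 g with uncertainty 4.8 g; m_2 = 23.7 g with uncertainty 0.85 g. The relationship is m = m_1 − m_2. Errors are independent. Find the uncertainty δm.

Sums and differences: (δm)² = Σ (cᵢ δxᵢ)².
  (δm_1)² = 23.0;  (δm_2)² = 0.722
δm = √(23.8) = 4.87 g

4.87 g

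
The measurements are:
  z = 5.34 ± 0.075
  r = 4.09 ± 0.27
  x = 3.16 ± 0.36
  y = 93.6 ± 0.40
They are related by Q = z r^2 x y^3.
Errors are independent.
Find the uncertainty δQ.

4.06e+07

Products/powers → add relative errors in quadrature, weighted by exponent:
  (1·δz/z)² = (1×0.0140)² = 0.000197;  (2·δr/r)² = (2×0.0660)² = 0.0174;  (1·δx/x)² = (1×0.114)² = 0.0130;  (3·δy/y)² = (3×0.00427)² = 0.000164
δQ/Q = √(0.0308) = 0.175
Q = 2.31e+08, so δQ = 0.175 × 2.31e+08 = 4.06e+07.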